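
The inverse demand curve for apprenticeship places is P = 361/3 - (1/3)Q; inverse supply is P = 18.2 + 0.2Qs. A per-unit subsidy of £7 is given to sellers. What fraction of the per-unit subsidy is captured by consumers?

Consumer share = 0.625

Pre-subsidy: 361/3 - (1/3)Q = 18.2 + 0.2Q gives Q* = 191.5 and P* = 56.5.
With the subsidy, sellers receive Ps = Pb + 7 for each unit, where Pb is the price buyers pay.
On the curves, Pb = 361/3 - (1/3)Q and Ps = 18.2 + 0.2Q; the wedge Ps − Pb = 7 gives 18.2 + 0.2Q − (361/3 - (1/3)Q) = 7, so Q' = 204.625.
Then Pb = 361/3 − (1/3)·204.625 = 52.125 and Ps = 18.2 + 0.2·204.625 = 59.125.
Buyers' price falls by P* − Pb = 56.5 − 52.125 = 4.375; sellers' price rises by Ps − P* = 59.125 − 56.5 = 2.625.
So consumers capture 4.375/7 = 0.625 of each unit of subsidy.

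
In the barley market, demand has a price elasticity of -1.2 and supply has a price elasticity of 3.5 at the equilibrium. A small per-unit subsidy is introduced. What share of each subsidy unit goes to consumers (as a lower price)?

For a small subsidy around the equilibrium, the benefit split depends on the relative slopes, which at a point are proportional to the elasticities.
Buyer share = εs/(εs + |εd|) = 3.5/(3.5 + 1.2) = 35/47; seller share = |εd|/(εs + |εd|) = 12/47.

Consumer share = 35/47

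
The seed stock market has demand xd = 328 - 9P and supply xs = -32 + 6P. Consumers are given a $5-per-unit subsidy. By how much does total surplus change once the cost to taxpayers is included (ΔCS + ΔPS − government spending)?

Pre-subsidy: 328 - 9P = -32 + 6P gives P* = 24, x* = 112.
With the rebate, buyers effectively pay Pb = Ps − 5, where Ps is the price sellers receive.
Demand in terms of Ps becomes xd = 328 − 9(Ps − 5) = 373 - 9Ps. Setting this equal to supply: 373 - 9Ps = -32 + 6Ps, so Ps = 27.
Buyers pay Pb = 27 − 5 = 22; x' = -32 + 6·27 = 130.
ΔCS = ½(112 + 130)(24 − 22) = 242; ΔPS = ½(112 + 130)(27 − 24) = 363.
Government spending = 5 × 130 = 650.
Net change = 242 + 363 − 650 = -45. The loss equals the DWL triangle ½·5·18.

Net change in total surplus = -$45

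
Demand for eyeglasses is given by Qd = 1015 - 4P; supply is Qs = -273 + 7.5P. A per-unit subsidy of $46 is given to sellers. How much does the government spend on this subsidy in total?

Government cost = $31602

Pre-subsidy: 1015 - 4P = -273 + 7.5P gives P* = 112, Q* = 567.
With the subsidy, sellers receive Ps = Pb + 46 for each unit, where Pb is the price buyers pay.
Supply in terms of Pb becomes Qs = -273 + 7.5(Pb + 46) = 72 + 7.5Pb. Setting this equal to demand: 1015 - 4Pb = 72 + 7.5Pb, so Pb = 82.
Sellers receive Ps = 82 + 46 = 128; Q' = 1015 − 4·82 = 687.
Government outlay = subsidy × quantity = 46 × 687 = 31602.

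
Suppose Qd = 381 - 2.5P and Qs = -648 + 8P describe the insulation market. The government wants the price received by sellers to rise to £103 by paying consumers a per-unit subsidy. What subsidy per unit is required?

Required subsidy s = £21 per unit

At a seller price of 103, quantity supplied is -648 + 8·103 = 176.
Buyers absorb 176 only when they pay Pb with 381 − 2.5·Pb = 176, i.e. Pb = 82.
s = Ps − Pb = 103 − 82 = 21.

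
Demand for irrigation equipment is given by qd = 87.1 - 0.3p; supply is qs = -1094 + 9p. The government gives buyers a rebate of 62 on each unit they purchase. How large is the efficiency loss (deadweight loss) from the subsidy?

Deadweight loss = 558

Pre-subsidy: 87.1 - 0.3p = -1094 + 9p gives p* = 127, q* = 49.
With the rebate, buyers effectively pay pb = ps − 62, where ps is the price sellers receive.
Demand in terms of ps becomes qd = 87.1 − 0.3(ps − 62) = 105.7 - 0.3ps. Setting this equal to supply: 105.7 - 0.3ps = -1094 + 9ps, so ps = 129.
Buyers pay pb = 129 − 62 = 67; q' = -1094 + 9·129 = 67.
The subsidy expands output by 67 − 49 = 18 past the efficient level; on those units the gap between marginal cost and willingness to pay runs from 0 up to 62.
DWL = ½ × 62 × 18 = 558.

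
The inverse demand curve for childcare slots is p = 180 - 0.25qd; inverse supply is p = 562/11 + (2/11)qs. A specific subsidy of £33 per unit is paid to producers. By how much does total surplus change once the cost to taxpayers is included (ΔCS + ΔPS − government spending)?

Net change in total surplus = -23958/19

Pre-subsidy: 180 - 0.25q = 562/11 + (2/11)q gives q* = 5672/19 and p* = 2002/19.
With the subsidy, sellers receive ps = pb + 33 for each unit, where pb is the price buyers pay.
On the curves, pb = 180 - 0.25q and ps = 562/11 + (2/11)q; the wedge ps − pb = 33 gives 562/11 + (2/11)q − (180 - 0.25q) = 33, so q' = 7124/19.
Then pb = 180 − 0.25·(7124/19) = 1639/19 and ps = 562/11 + (2/11)·(7124/19) = 2266/19.
ΔCS = ½(5672/19 + 7124/19)(2002/19 − 1639/19) = 2322474/361; ΔPS = ½(5672/19 + 7124/19)(2266/19 − 2002/19) = 1689072/361.
Government spending = 33 × 7124/19 = 235092/19.
Net change = 2322474/361 + 1689072/361 − 235092/19 = -23958/19. The loss equals the DWL triangle ½·33·1452/19.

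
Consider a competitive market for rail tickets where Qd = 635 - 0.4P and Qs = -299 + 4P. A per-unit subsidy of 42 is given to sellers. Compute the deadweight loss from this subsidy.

Pre-subsidy: 635 - 0.4P = -299 + 4P gives P* = 2335/11, Q* = 6051/11.
With the subsidy, sellers receive Ps = Pb + 42 for each unit, where Pb is the price buyers pay.
Supply in terms of Pb becomes Qs = -299 + 4(Pb + 42) = -131 + 4Pb. Setting this equal to demand: 635 - 0.4Pb = -131 + 4Pb, so Pb = 1915/11.
Sellers receive Ps = 1915/11 + 42 = 2377/11; Q' = 635 − 0.4·(1915/11) = 6219/11.
The subsidy expands output by 6219/11 − 6051/11 = 168/11 past the efficient level; on those units the gap between marginal cost and willingness to pay runs from 0 up to 42.
DWL = ½ × 42 × 168/11 = 3528/11.

Deadweight loss = 3528/11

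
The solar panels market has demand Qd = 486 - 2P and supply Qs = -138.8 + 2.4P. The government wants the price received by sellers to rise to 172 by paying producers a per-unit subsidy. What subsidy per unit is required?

Required subsidy s = 66 per unit

At a seller price of 172, quantity supplied is -138.8 + 2.4·172 = 274.
Buyers absorb 274 only when they pay Pb with 486 − 2·Pb = 274, i.e. Pb = 106.
s = Ps − Pb = 172 − 106 = 66.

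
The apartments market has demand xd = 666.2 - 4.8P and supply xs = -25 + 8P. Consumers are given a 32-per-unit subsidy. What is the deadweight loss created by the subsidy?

Pre-subsidy: 666.2 - 4.8P = -25 + 8P gives P* = 54, x* = 407.
With the rebate, buyers effectively pay Pb = Ps − 32, where Ps is the price sellers receive.
Demand in terms of Ps becomes xd = 666.2 − 4.8(Ps − 32) = 819.8 - 4.8Ps. Setting this equal to supply: 819.8 - 4.8Ps = -25 + 8Ps, so Ps = 66.
Buyers pay Pb = 66 − 32 = 34; x' = -25 + 8·66 = 503.
The subsidy expands output by 503 − 407 = 96 past the efficient level; on those units the gap between marginal cost and willingness to pay runs from 0 up to 32.
DWL = ½ × 32 × 96 = 1536.

Deadweight loss = 1536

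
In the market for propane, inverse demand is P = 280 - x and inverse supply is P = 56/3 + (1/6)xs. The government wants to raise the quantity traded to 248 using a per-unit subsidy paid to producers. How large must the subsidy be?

At x = 248, from the demand curve buyers pay Pb = 280 − 1·248 = 32; from the supply curve sellers need Ps = 56/3 + (1/6)·248 = 60.
The subsidy must fill the gap: s = Ps − Pb = 60 − 32 = 28.

Required subsidy s = 28 per unit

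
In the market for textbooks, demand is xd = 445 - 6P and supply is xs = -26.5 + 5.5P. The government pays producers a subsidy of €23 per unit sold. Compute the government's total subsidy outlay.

Government cost = €6095

Pre-subsidy: 445 - 6P = -26.5 + 5.5P gives P* = 41, x* = 199.
With the subsidy, sellers receive Ps = Pb + 23 for each unit, where Pb is the price buyers pay.
Supply in terms of Pb becomes xs = -26.5 + 5.5(Pb + 23) = 100 + 5.5Pb. Setting this equal to demand: 445 - 6Pb = 100 + 5.5Pb, so Pb = 30.
Sellers receive Ps = 30 + 23 = 53; x' = 445 − 6·30 = 265.
Government outlay = subsidy × quantity = 23 × 265 = 6095.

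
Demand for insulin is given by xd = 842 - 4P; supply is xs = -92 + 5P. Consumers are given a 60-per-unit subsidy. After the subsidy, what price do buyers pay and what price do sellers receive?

Pre-subsidy: 842 - 4P = -92 + 5P gives P* = 934/9, x* = 3842/9.
With the rebate, buyers effectively pay Pb = Ps − 60, where Ps is the price sellers receive.
Demand in terms of Ps becomes xd = 842 − 4(Ps − 60) = 1082 - 4Ps. Setting this equal to supply: 1082 - 4Ps = -92 + 5Ps, so Ps = 1174/9.
Buyers pay Pb = 1174/9 − 60 = 634/9; x' = -92 + 5·(1174/9) = 5042/9.

Buyers pay 634/9; sellers receive 1174/9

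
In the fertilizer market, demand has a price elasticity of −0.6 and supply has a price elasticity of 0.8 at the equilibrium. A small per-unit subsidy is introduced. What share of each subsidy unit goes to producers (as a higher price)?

Producer share = 3/7

For a small subsidy around the equilibrium, the benefit split depends on the relative slopes, which at a point are proportional to the elasticities.
Buyer share = εs/(εs + |εd|) = 0.8/(0.8 + 0.6) = 4/7; seller share = |εd|/(εs + |εd|) = 3/7.
So producers capture 3/7 of the subsidy.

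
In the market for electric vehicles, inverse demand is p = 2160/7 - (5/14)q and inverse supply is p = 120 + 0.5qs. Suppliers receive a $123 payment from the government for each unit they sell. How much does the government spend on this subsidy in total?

Pre-subsidy: 2160/7 - (5/14)q = 120 + 0.5q gives q* = 220 and p* = 230.
With the subsidy, sellers receive ps = pb + 123 for each unit, where pb is the price buyers pay.
On the curves, pb = 2160/7 - (5/14)q and ps = 120 + 0.5q; the wedge ps − pb = 123 gives 120 + 0.5q − (2160/7 - (5/14)q) = 123, so q' = 363.5.
Then pb = 2160/7 − (5/14)·363.5 = 178.75 and ps = 120 + 0.5·363.5 = 301.75.
Government outlay = subsidy × quantity = 123 × 363.5 = 44710.5.

Government cost = $44710.5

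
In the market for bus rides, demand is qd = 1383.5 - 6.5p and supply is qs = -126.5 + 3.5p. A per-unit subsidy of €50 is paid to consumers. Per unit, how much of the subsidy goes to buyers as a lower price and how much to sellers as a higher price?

Pre-subsidy: 1383.5 - 6.5p = -126.5 + 3.5p gives p* = 151, q* = 402.
With the rebate, buyers effectively pay pb = ps − 50, where ps is the price sellers receive.
Demand in terms of ps becomes qd = 1383.5 − 6.5(ps − 50) = 1708.5 - 6.5ps. Setting this equal to supply: 1708.5 - 6.5ps = -126.5 + 3.5ps, so ps = 183.5.
Buyers pay pb = 183.5 − 50 = 133.5; q' = -126.5 + 3.5·183.5 = 515.75.
Buyers' price falls by p* − pb = 151 − 133.5 = 17.5; sellers' price rises by ps − p* = 183.5 − 151 = 32.5.

Buyers gain €17.5 per unit; sellers gain €32.5 per unit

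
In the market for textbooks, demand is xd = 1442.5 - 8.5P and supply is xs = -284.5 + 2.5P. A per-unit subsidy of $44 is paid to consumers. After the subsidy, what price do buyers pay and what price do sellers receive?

Pre-subsidy: 1442.5 - 8.5P = -284.5 + 2.5P gives P* = 157, x* = 108.
With the rebate, buyers effectively pay Pb = Ps − 44, where Ps is the price sellers receive.
Demand in terms of Ps becomes xd = 1442.5 − 8.5(Ps − 44) = 1816.5 - 8.5Ps. Setting this equal to supply: 1816.5 - 8.5Ps = -284.5 + 2.5Ps, so Ps = 191.
Buyers pay Pb = 191 − 44 = 147; x' = -284.5 + 2.5·191 = 193.

Buyers pay $147; sellers receive $191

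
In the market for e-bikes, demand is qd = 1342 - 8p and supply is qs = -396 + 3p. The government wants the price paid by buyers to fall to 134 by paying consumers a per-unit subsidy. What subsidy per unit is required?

At a buyer price of 134, quantity demanded is 1342 − 8·134 = 270.
Sellers supply 270 only when they receive ps with -396 + 3·ps = 270, i.e. ps = 222.
s = ps − pb = 222 − 134 = 88.

Required subsidy s = 88 per unit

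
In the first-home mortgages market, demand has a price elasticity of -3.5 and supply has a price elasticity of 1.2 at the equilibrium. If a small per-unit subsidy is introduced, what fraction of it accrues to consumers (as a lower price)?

For a small subsidy around the equilibrium, the benefit split depends on the relative slopes, which at a point are proportional to the elasticities.
Buyer share = εs/(εs + |εd|) = 1.2/(1.2 + 3.5) = 12/47; seller share = |εd|/(εs + |εd|) = 35/47.

Consumer share = 12/47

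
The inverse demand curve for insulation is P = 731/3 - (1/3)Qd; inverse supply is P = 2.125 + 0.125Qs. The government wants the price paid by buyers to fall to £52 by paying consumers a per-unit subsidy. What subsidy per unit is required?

At a buyer price of 52, quantity demanded is 731 − 3·52 = 575.
Sellers supply 575 only when they receive Ps = 2.125 + 0.125·575 = 74.
s = Ps − Pb = 74 − 52 = 22.

Required subsidy s = £22 per unit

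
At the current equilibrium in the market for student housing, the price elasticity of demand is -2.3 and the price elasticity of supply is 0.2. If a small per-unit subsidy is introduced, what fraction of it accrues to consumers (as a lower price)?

Consumer share = 0.08

For a small subsidy around the equilibrium, the benefit split depends on the relative slopes, which at a point are proportional to the elasticities.
Buyer share = εs/(εs + |εd|) = 0.2/(0.2 + 2.3) = 0.08; seller share = |εd|/(εs + |εd|) = 0.92.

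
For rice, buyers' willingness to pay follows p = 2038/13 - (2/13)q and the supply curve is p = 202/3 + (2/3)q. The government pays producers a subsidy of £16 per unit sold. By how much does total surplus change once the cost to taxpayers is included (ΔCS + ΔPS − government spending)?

Pre-subsidy: 2038/13 - (2/13)q = 202/3 + (2/3)q gives q* = 109 and p* = 140.
With the subsidy, sellers receive ps = pb + 16 for each unit, where pb is the price buyers pay.
On the curves, pb = 2038/13 - (2/13)q and ps = 202/3 + (2/3)q; the wedge ps − pb = 16 gives 202/3 + (2/3)q − (2038/13 - (2/13)q) = 16, so q' = 128.5.
Then pb = 2038/13 − (2/13)·128.5 = 137 and ps = 202/3 + (2/3)·128.5 = 153.
ΔCS = ½(109 + 128.5)(140 − 137) = 356.25; ΔPS = ½(109 + 128.5)(153 − 140) = 1543.75.
Government spending = 16 × 128.5 = 2056.
Net change = 356.25 + 1543.75 − 2056 = -156. The loss equals the DWL triangle ½·16·19.5.

Net change in total surplus = -£156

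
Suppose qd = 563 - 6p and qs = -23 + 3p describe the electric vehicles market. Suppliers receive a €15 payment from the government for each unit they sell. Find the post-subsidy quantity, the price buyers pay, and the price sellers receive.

Pre-subsidy: 563 - 6p = -23 + 3p gives p* = 586/9, q* = 517/3.
With the subsidy, sellers receive ps = pb + 15 for each unit, where pb is the price buyers pay.
Supply in terms of pb becomes qs = -23 + 3(pb + 15) = 22 + 3pb. Setting this equal to demand: 563 - 6pb = 22 + 3pb, so pb = 541/9.
Sellers receive ps = 541/9 + 15 = 676/9; q' = 563 − 6·(541/9) = 607/3.

q' = 607/3; buyers pay 541/9; sellers receive 676/9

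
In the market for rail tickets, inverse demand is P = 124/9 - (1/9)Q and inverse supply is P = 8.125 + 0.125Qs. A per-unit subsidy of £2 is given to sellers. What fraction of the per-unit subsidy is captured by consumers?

Pre-subsidy: 124/9 - (1/9)Q = 8.125 + 0.125Q gives Q* = 407/17 and P* = 189/17.
With the subsidy, sellers receive Ps = Pb + 2 for each unit, where Pb is the price buyers pay.
On the curves, Pb = 124/9 - (1/9)Q and Ps = 8.125 + 0.125Q; the wedge Ps − Pb = 2 gives 8.125 + 0.125Q − (124/9 - (1/9)Q) = 2, so Q' = 551/17.
Then Pb = 124/9 − (1/9)·(551/17) = 173/17 and Ps = 8.125 + 0.125·(551/17) = 207/17.
Buyers' price falls by P* − Pb = 189/17 − 173/17 = 16/17; sellers' price rises by Ps − P* = 207/17 − 189/17 = 18/17.
So consumers capture (16/17)/2 = 8/17 of each unit of subsidy.

Consumer share = 8/17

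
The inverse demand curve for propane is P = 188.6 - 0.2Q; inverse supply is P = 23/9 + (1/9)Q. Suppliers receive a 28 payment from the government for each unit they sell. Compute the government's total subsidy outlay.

Government cost = 19264

Pre-subsidy: 188.6 - 0.2Q = 23/9 + (1/9)Q gives Q* = 598 and P* = 69.
With the subsidy, sellers receive Ps = Pb + 28 for each unit, where Pb is the price buyers pay.
On the curves, Pb = 188.6 - 0.2Q and Ps = 23/9 + (1/9)Q; the wedge Ps − Pb = 28 gives 23/9 + (1/9)Q − (188.6 - 0.2Q) = 28, so Q' = 688.
Then Pb = 188.6 − 0.2·688 = 51 and Ps = 23/9 + (1/9)·688 = 79.
Government outlay = subsidy × quantity = 28 × 688 = 19264.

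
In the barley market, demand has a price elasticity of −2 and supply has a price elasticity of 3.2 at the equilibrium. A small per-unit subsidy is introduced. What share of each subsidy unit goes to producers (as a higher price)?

For a small subsidy around the equilibrium, the benefit split depends on the relative slopes, which at a point are proportional to the elasticities.
Buyer share = εs/(εs + |εd|) = 3.2/(3.2 + 2) = 8/13; seller share = |εd|/(εs + |εd|) = 5/13.
So producers capture 5/13 of the subsidy.

Producer share = 5/13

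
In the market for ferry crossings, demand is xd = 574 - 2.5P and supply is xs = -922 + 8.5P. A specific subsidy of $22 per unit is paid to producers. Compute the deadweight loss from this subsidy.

Deadweight loss = $467.5

Pre-subsidy: 574 - 2.5P = -922 + 8.5P gives P* = 136, x* = 234.
With the subsidy, sellers receive Ps = Pb + 22 for each unit, where Pb is the price buyers pay.
Supply in terms of Pb becomes xs = -922 + 8.5(Pb + 22) = -735 + 8.5Pb. Setting this equal to demand: 574 - 2.5Pb = -735 + 8.5Pb, so Pb = 119.
Sellers receive Ps = 119 + 22 = 141; x' = 574 − 2.5·119 = 276.5.
The subsidy expands output by 276.5 − 234 = 42.5 past the efficient level; on those units the gap between marginal cost and willingness to pay runs from 0 up to 22.
DWL = ½ × 22 × 42.5 = 467.5.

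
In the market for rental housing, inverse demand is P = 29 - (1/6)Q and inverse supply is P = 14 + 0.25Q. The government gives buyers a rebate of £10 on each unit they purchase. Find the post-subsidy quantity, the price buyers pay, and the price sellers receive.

Pre-subsidy: 29 - (1/6)Q = 14 + 0.25Q gives Q* = 36 and P* = 23.
With the rebate, buyers effectively pay Pb = Ps − 10, where Ps is the price sellers receive.
On the curves, Pb = 29 - (1/6)Q and Ps = 14 + 0.25Q; the wedge Ps − Pb = 10 gives 14 + 0.25Q − (29 - (1/6)Q) = 10, so Q' = 60.
Then Pb = 29 − (1/6)·60 = 19 and Ps = 14 + 0.25·60 = 29.

Q' = 60; buyers pay £19; sellers receive £29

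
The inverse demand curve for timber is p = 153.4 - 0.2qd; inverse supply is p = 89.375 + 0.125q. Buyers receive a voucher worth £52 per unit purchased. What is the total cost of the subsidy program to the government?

Pre-subsidy: 153.4 - 0.2q = 89.375 + 0.125q gives q* = 197 and p* = 114.
With the rebate, buyers effectively pay pb = ps − 52, where ps is the price sellers receive.
On the curves, pb = 153.4 - 0.2q and ps = 89.375 + 0.125q; the wedge ps − pb = 52 gives 89.375 + 0.125q − (153.4 - 0.2q) = 52, so q' = 357.
Then pb = 153.4 − 0.2·357 = 82 and ps = 89.375 + 0.125·357 = 134.
Government outlay = subsidy × quantity = 52 × 357 = 18564.

Government cost = £18564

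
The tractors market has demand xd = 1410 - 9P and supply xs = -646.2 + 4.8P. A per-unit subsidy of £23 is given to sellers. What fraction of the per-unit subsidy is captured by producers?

Pre-subsidy: 1410 - 9P = -646.2 + 4.8P gives P* = 149, x* = 69.
With the subsidy, sellers receive Ps = Pb + 23 for each unit, where Pb is the price buyers pay.
Supply in terms of Pb becomes xs = -646.2 + 4.8(Pb + 23) = -535.8 + 4.8Pb. Setting this equal to demand: 1410 - 9Pb = -535.8 + 4.8Pb, so Pb = 141.
Sellers receive Ps = 141 + 23 = 164; x' = 1410 − 9·141 = 141.
Buyers' price falls by P* − Pb = 149 − 141 = 8; sellers' price rises by Ps − P* = 164 − 149 = 15.
So producers capture 15/23 = 15/23 of each unit of subsidy.

Producer share = 15/23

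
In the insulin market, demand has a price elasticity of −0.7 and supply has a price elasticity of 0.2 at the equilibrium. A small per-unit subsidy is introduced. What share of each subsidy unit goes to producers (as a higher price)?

Producer share = 7/9

For a small subsidy around the equilibrium, the benefit split depends on the relative slopes, which at a point are proportional to the elasticities.
Buyer share = εs/(εs + |εd|) = 0.2/(0.2 + 0.7) = 2/9; seller share = |εd|/(εs + |εd|) = 7/9.
So producers capture 7/9 of the subsidy.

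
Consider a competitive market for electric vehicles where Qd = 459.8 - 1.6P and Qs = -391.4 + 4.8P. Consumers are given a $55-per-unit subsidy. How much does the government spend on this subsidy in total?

Pre-subsidy: 459.8 - 1.6P = -391.4 + 4.8P gives P* = 133, Q* = 247.
With the rebate, buyers effectively pay Pb = Ps − 55, where Ps is the price sellers receive.
Demand in terms of Ps becomes Qd = 459.8 − 1.6(Ps − 55) = 547.8 - 1.6Ps. Setting this equal to supply: 547.8 - 1.6Ps = -391.4 + 4.8Ps, so Ps = 146.75.
Buyers pay Pb = 146.75 − 55 = 91.75; Q' = -391.4 + 4.8·146.75 = 313.
Government outlay = subsidy × quantity = 55 × 313 = 17215.

Government cost = $17215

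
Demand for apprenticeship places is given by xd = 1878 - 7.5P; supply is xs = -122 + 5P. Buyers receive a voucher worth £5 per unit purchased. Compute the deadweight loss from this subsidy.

Pre-subsidy: 1878 - 7.5P = -122 + 5P gives P* = 160, x* = 678.
With the rebate, buyers effectively pay Pb = Ps − 5, where Ps is the price sellers receive.
Demand in terms of Ps becomes xd = 1878 − 7.5(Ps − 5) = 1915.5 - 7.5Ps. Setting this equal to supply: 1915.5 - 7.5Ps = -122 + 5Ps, so Ps = 163.
Buyers pay Pb = 163 − 5 = 158; x' = -122 + 5·163 = 693.
The subsidy expands output by 693 − 678 = 15 past the efficient level; on those units the gap between marginal cost and willingness to pay runs from 0 up to 5.
DWL = ½ × 5 × 15 = 37.5.

Deadweight loss = £37.5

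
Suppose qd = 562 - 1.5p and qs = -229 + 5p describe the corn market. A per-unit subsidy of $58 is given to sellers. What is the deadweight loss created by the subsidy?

Deadweight loss = 25230/13

Pre-subsidy: 562 - 1.5p = -229 + 5p gives p* = 1582/13, q* = 4933/13.
With the subsidy, sellers receive ps = pb + 58 for each unit, where pb is the price buyers pay.
Supply in terms of pb becomes qs = -229 + 5(pb + 58) = 61 + 5pb. Setting this equal to demand: 562 - 1.5pb = 61 + 5pb, so pb = 1002/13.
Sellers receive ps = 1002/13 + 58 = 1756/13; q' = 562 − 1.5·(1002/13) = 5803/13.
The subsidy expands output by 5803/13 − 4933/13 = 870/13 past the efficient level; on those units the gap between marginal cost and willingness to pay runs from 0 up to 58.
DWL = ½ × 58 × 870/13 = 25230/13.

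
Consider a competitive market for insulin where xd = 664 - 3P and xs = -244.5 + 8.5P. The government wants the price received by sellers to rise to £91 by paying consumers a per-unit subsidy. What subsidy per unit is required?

At a seller price of 91, quantity supplied is -244.5 + 8.5·91 = 529.
Buyers absorb 529 only when they pay Pb with 664 − 3·Pb = 529, i.e. Pb = 45.
s = Ps − Pb = 91 − 45 = 46.

Required subsidy s = £46 per unit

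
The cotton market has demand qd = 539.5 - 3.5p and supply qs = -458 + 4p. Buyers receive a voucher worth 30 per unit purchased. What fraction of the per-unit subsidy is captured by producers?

Pre-subsidy: 539.5 - 3.5p = -458 + 4p gives p* = 133, q* = 74.
With the rebate, buyers effectively pay pb = ps − 30, where ps is the price sellers receive.
Demand in terms of ps becomes qd = 539.5 − 3.5(ps − 30) = 644.5 - 3.5ps. Setting this equal to supply: 644.5 - 3.5ps = -458 + 4ps, so ps = 147.
Buyers pay pb = 147 − 30 = 117; q' = -458 + 4·147 = 130.
Buyers' price falls by p* − pb = 133 − 117 = 16; sellers' price rises by ps − p* = 147 − 133 = 14.
So producers capture 14/30 = 7/15 of each unit of subsidy.

Producer share = 7/15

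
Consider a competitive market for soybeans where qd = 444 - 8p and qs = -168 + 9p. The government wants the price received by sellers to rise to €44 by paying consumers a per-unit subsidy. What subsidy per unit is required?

Required subsidy s = €17 per unit

At a seller price of 44, quantity supplied is -168 + 9·44 = 228.
Buyers absorb 228 only when they pay pb with 444 − 8·pb = 228, i.e. pb = 27.
s = ps − pb = 44 − 27 = 17.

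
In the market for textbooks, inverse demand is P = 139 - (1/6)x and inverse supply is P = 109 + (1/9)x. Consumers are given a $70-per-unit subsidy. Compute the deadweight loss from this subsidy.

Deadweight loss = $8820

Pre-subsidy: 139 - (1/6)x = 109 + (1/9)x gives x* = 108 and P* = 121.
With the rebate, buyers effectively pay Pb = Ps − 70, where Ps is the price sellers receive.
On the curves, Pb = 139 - (1/6)x and Ps = 109 + (1/9)x; the wedge Ps − Pb = 70 gives 109 + (1/9)x − (139 - (1/6)x) = 70, so x' = 360.
Then Pb = 139 − (1/6)·360 = 79 and Ps = 109 + (1/9)·360 = 149.
The subsidy expands output by 360 − 108 = 252 past the efficient level; on those units the gap between marginal cost and willingness to pay runs from 0 up to 70.
DWL = ½ × 70 × 252 = 8820.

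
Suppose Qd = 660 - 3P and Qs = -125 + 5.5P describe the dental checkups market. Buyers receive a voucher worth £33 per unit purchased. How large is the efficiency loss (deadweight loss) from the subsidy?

Pre-subsidy: 660 - 3P = -125 + 5.5P gives P* = 1570/17, Q* = 6510/17.
With the rebate, buyers effectively pay Pb = Ps − 33, where Ps is the price sellers receive.
Demand in terms of Ps becomes Qd = 660 − 3(Ps − 33) = 759 - 3Ps. Setting this equal to supply: 759 - 3Ps = -125 + 5.5Ps, so Ps = 104.
Buyers pay Pb = 104 − 33 = 71; Q' = -125 + 5.5·104 = 447.
The subsidy expands output by 447 − 6510/17 = 1089/17 past the efficient level; on those units the gap between marginal cost and willingness to pay runs from 0 up to 33.
DWL = ½ × 33 × 1089/17 = 35937/34.

Deadweight loss = 35937/34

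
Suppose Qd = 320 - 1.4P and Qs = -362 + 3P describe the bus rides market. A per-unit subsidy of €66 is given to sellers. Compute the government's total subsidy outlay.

Pre-subsidy: 320 - 1.4P = -362 + 3P gives P* = 155, Q* = 103.
With the subsidy, sellers receive Ps = Pb + 66 for each unit, where Pb is the price buyers pay.
Supply in terms of Pb becomes Qs = -362 + 3(Pb + 66) = -164 + 3Pb. Setting this equal to demand: 320 - 1.4Pb = -164 + 3Pb, so Pb = 110.
Sellers receive Ps = 110 + 66 = 176; Q' = 320 − 1.4·110 = 166.
Government outlay = subsidy × quantity = 66 × 166 = 10956.

Government cost = €10956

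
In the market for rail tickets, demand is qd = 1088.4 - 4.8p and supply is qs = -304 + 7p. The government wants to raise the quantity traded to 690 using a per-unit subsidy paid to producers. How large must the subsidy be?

At q = 690, invert demand for the buyer price: pb = (1088.4 − 690)/4.8 = 83; invert supply for the seller price: ps = (690 − (-304))/7 = 142.
The subsidy must fill the gap: s = ps − pb = 142 − 83 = 59.

Required subsidy s = 59 per unit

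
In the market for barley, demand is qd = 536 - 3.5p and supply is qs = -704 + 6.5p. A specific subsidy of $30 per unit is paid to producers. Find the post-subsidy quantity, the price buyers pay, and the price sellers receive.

Pre-subsidy: 536 - 3.5p = -704 + 6.5p gives p* = 124, q* = 102.
With the subsidy, sellers receive ps = pb + 30 for each unit, where pb is the price buyers pay.
Supply in terms of pb becomes qs = -704 + 6.5(pb + 30) = -509 + 6.5pb. Setting this equal to demand: 536 - 3.5pb = -509 + 6.5pb, so pb = 104.5.
Sellers receive ps = 104.5 + 30 = 134.5; q' = 536 − 3.5·104.5 = 170.25.

q' = 170.25; buyers pay $104.5; sellers receive $134.5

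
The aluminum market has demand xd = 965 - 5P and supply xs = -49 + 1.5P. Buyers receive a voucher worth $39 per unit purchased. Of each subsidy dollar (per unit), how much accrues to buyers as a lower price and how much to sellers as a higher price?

Buyers gain $9 per unit; sellers gain $30 per unit

Pre-subsidy: 965 - 5P = -49 + 1.5P gives P* = 156, x* = 185.
With the rebate, buyers effectively pay Pb = Ps − 39, where Ps is the price sellers receive.
Demand in terms of Ps becomes xd = 965 − 5(Ps − 39) = 1160 - 5Ps. Setting this equal to supply: 1160 - 5Ps = -49 + 1.5Ps, so Ps = 186.
Buyers pay Pb = 186 − 39 = 147; x' = -49 + 1.5·186 = 230.
Buyers' price falls by P* − Pb = 156 − 147 = 9; sellers' price rises by Ps − P* = 186 − 156 = 30.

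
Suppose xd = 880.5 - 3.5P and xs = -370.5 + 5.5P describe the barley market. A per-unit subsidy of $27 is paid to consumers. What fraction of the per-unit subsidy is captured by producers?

Pre-subsidy: 880.5 - 3.5P = -370.5 + 5.5P gives P* = 139, x* = 394.
With the rebate, buyers effectively pay Pb = Ps − 27, where Ps is the price sellers receive.
Demand in terms of Ps becomes xd = 880.5 − 3.5(Ps − 27) = 975 - 3.5Ps. Setting this equal to supply: 975 - 3.5Ps = -370.5 + 5.5Ps, so Ps = 149.5.
Buyers pay Pb = 149.5 − 27 = 122.5; x' = -370.5 + 5.5·149.5 = 451.75.
Buyers' price falls by P* − Pb = 139 − 122.5 = 16.5; sellers' price rises by Ps − P* = 149.5 − 139 = 10.5.
So producers capture 10.5/27 = 7/18 of each unit of subsidy.

Producer share = 7/18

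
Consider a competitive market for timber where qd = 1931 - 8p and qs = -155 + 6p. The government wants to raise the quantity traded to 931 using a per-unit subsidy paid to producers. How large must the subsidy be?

Required subsidy s = 56 per unit

At q = 931, invert demand for the buyer price: pb = (1931 − 931)/8 = 125; invert supply for the seller price: ps = (931 − (-155))/6 = 181.
The subsidy must fill the gap: s = ps − pb = 181 − 125 = 56.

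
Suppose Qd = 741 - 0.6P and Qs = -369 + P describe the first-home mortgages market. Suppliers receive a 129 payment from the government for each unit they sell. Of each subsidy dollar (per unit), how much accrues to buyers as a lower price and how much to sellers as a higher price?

Buyers gain 80.625 per unit; sellers gain 48.375 per unit

Pre-subsidy: 741 - 0.6P = -369 + P gives P* = 693.75, Q* = 324.75.
With the subsidy, sellers receive Ps = Pb + 129 for each unit, where Pb is the price buyers pay.
Supply in terms of Pb becomes Qs = -369 + 1(Pb + 129) = -240 + Pb. Setting this equal to demand: 741 - 0.6Pb = -240 + Pb, so Pb = 613.125.
Sellers receive Ps = 613.125 + 129 = 742.125; Q' = 741 − 0.6·613.125 = 373.125.
Buyers' price falls by P* − Pb = 693.75 − 613.125 = 80.625; sellers' price rises by Ps − P* = 742.125 − 693.75 = 48.375.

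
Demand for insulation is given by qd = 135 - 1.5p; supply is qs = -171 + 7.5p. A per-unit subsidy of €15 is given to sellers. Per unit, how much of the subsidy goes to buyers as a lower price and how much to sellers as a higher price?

Pre-subsidy: 135 - 1.5p = -171 + 7.5p gives p* = 34, q* = 84.
With the subsidy, sellers receive ps = pb + 15 for each unit, where pb is the price buyers pay.
Supply in terms of pb becomes qs = -171 + 7.5(pb + 15) = -58.5 + 7.5pb. Setting this equal to demand: 135 - 1.5pb = -58.5 + 7.5pb, so pb = 21.5.
Sellers receive ps = 21.5 + 15 = 36.5; q' = 135 − 1.5·21.5 = 102.75.
Buyers' price falls by p* − pb = 34 − 21.5 = 12.5; sellers' price rises by ps − p* = 36.5 − 34 = 2.5.

Buyers gain €12.5 per unit; sellers gain €2.5 per unit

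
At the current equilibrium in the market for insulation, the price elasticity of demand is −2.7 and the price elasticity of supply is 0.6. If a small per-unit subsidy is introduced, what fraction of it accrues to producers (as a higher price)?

For a small subsidy around the equilibrium, the benefit split depends on the relative slopes, which at a point are proportional to the elasticities.
Buyer share = εs/(εs + |εd|) = 0.6/(0.6 + 2.7) = 2/11; seller share = |εd|/(εs + |εd|) = 9/11.
So producers capture 9/11 of the subsidy.

Producer share = 9/11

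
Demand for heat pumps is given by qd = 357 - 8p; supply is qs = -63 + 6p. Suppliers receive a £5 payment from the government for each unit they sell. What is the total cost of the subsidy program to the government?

Government cost = 4695/7

Pre-subsidy: 357 - 8p = -63 + 6p gives p* = 30, q* = 117.
With the subsidy, sellers receive ps = pb + 5 for each unit, where pb is the price buyers pay.
Supply in terms of pb becomes qs = -63 + 6(pb + 5) = -33 + 6pb. Setting this equal to demand: 357 - 8pb = -33 + 6pb, so pb = 195/7.
Sellers receive ps = 195/7 + 5 = 230/7; q' = 357 − 8·(195/7) = 939/7.
Government outlay = subsidy × quantity = 5 × 939/7 = 4695/7.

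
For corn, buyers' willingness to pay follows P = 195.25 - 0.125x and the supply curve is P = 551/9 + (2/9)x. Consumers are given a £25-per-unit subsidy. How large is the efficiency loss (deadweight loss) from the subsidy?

Pre-subsidy: 195.25 - 0.125x = 551/9 + (2/9)x gives x* = 386 and P* = 147.
With the rebate, buyers effectively pay Pb = Ps − 25, where Ps is the price sellers receive.
On the curves, Pb = 195.25 - 0.125x and Ps = 551/9 + (2/9)x; the wedge Ps − Pb = 25 gives 551/9 + (2/9)x − (195.25 - 0.125x) = 25, so x' = 458.
Then Pb = 195.25 − 0.125·458 = 138 and Ps = 551/9 + (2/9)·458 = 163.
The subsidy expands output by 458 − 386 = 72 past the efficient level; on those units the gap between marginal cost and willingness to pay runs from 0 up to 25.
DWL = ½ × 25 × 72 = 900.

Deadweight loss = £900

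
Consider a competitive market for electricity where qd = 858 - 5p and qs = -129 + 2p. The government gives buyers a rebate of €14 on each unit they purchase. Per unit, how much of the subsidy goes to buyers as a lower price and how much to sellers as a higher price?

Pre-subsidy: 858 - 5p = -129 + 2p gives p* = 141, q* = 153.
With the rebate, buyers effectively pay pb = ps − 14, where ps is the price sellers receive.
Demand in terms of ps becomes qd = 858 − 5(ps − 14) = 928 - 5ps. Setting this equal to supply: 928 - 5ps = -129 + 2ps, so ps = 151.
Buyers pay pb = 151 − 14 = 137; q' = -129 + 2·151 = 173.
Buyers' price falls by p* − pb = 141 − 137 = 4; sellers' price rises by ps − p* = 151 − 141 = 10.

Buyers gain €4 per unit; sellers gain €10 per unit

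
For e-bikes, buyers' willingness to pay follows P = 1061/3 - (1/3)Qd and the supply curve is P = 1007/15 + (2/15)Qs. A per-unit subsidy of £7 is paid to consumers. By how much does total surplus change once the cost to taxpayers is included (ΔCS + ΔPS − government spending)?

Net change in total surplus = -£52.5

Pre-subsidy: 1061/3 - (1/3)Q = 1007/15 + (2/15)Q gives Q* = 614 and P* = 149.
With the rebate, buyers effectively pay Pb = Ps − 7, where Ps is the price sellers receive.
On the curves, Pb = 1061/3 - (1/3)Q and Ps = 1007/15 + (2/15)Q; the wedge Ps − Pb = 7 gives 1007/15 + (2/15)Q − (1061/3 - (1/3)Q) = 7, so Q' = 629.
Then Pb = 1061/3 − (1/3)·629 = 144 and Ps = 1007/15 + (2/15)·629 = 151.
ΔCS = ½(614 + 629)(149 − 144) = 3107.5; ΔPS = ½(614 + 629)(151 − 149) = 1243.
Government spending = 7 × 629 = 4403.
Net change = 3107.5 + 1243 − 4403 = -52.5. The loss equals the DWL triangle ½·7·15.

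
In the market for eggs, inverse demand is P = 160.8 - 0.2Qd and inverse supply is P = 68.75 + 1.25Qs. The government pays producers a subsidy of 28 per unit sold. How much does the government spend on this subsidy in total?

Pre-subsidy: 160.8 - 0.2Q = 68.75 + 1.25Q gives Q* = 1841/29 and P* = 4295/29.
With the subsidy, sellers receive Ps = Pb + 28 for each unit, where Pb is the price buyers pay.
On the curves, Pb = 160.8 - 0.2Q and Ps = 68.75 + 1.25Q; the wedge Ps − Pb = 28 gives 68.75 + 1.25Q − (160.8 - 0.2Q) = 28, so Q' = 2401/29.
Then Pb = 160.8 − 0.2·(2401/29) = 4183/29 and Ps = 68.75 + 1.25·(2401/29) = 4995/29.
Government outlay = subsidy × quantity = 28 × 2401/29 = 67228/29.

Government cost = 67228/29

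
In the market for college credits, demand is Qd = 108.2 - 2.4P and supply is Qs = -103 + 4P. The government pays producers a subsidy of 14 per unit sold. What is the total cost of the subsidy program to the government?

Government cost = 700

Pre-subsidy: 108.2 - 2.4P = -103 + 4P gives P* = 33, Q* = 29.
With the subsidy, sellers receive Ps = Pb + 14 for each unit, where Pb is the price buyers pay.
Supply in terms of Pb becomes Qs = -103 + 4(Pb + 14) = -47 + 4Pb. Setting this equal to demand: 108.2 - 2.4Pb = -47 + 4Pb, so Pb = 24.25.
Sellers receive Ps = 24.25 + 14 = 38.25; Q' = 108.2 − 2.4·24.25 = 50.
Government outlay = subsidy × quantity = 14 × 50 = 700.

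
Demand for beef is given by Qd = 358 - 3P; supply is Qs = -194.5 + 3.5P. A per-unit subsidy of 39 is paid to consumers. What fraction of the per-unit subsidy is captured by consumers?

Pre-subsidy: 358 - 3P = -194.5 + 3.5P gives P* = 85, Q* = 103.
With the rebate, buyers effectively pay Pb = Ps − 39, where Ps is the price sellers receive.
Demand in terms of Ps becomes Qd = 358 − 3(Ps − 39) = 475 - 3Ps. Setting this equal to supply: 475 - 3Ps = -194.5 + 3.5Ps, so Ps = 103.
Buyers pay Pb = 103 − 39 = 64; Q' = -194.5 + 3.5·103 = 166.
Buyers' price falls by P* − Pb = 85 − 64 = 21; sellers' price rises by Ps − P* = 103 − 85 = 18.
So consumers capture 21/39 = 7/13 of each unit of subsidy.

Consumer share = 7/13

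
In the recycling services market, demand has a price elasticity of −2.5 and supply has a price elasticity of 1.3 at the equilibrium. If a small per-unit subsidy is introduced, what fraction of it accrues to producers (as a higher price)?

For a small subsidy around the equilibrium, the benefit split depends on the relative slopes, which at a point are proportional to the elasticities.
Buyer share = εs/(εs + |εd|) = 1.3/(1.3 + 2.5) = 13/38; seller share = |εd|/(εs + |εd|) = 25/38.
So producers capture 25/38 of the subsidy.

Producer share = 25/38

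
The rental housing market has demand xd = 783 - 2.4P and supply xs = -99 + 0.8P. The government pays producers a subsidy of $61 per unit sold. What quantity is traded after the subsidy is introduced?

Pre-subsidy: 783 - 2.4P = -99 + 0.8P gives P* = 275.625, x* = 121.5.
With the subsidy, sellers receive Ps = Pb + 61 for each unit, where Pb is the price buyers pay.
Supply in terms of Pb becomes xs = -99 + 0.8(Pb + 61) = -50.2 + 0.8Pb. Setting this equal to demand: 783 - 2.4Pb = -50.2 + 0.8Pb, so Pb = 260.375.
Sellers receive Ps = 260.375 + 61 = 321.375; x' = 783 − 2.4·260.375 = 158.1.

x' = 158.1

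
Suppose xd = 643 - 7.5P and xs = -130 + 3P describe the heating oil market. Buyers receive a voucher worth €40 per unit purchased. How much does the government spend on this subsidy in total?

Pre-subsidy: 643 - 7.5P = -130 + 3P gives P* = 1546/21, x* = 636/7.
With the rebate, buyers effectively pay Pb = Ps − 40, where Ps is the price sellers receive.
Demand in terms of Ps becomes xd = 643 − 7.5(Ps − 40) = 943 - 7.5Ps. Setting this equal to supply: 943 - 7.5Ps = -130 + 3Ps, so Ps = 2146/21.
Buyers pay Pb = 2146/21 − 40 = 1306/21; x' = -130 + 3·(2146/21) = 1236/7.
Government outlay = subsidy × quantity = 40 × 1236/7 = 49440/7.

Government cost = 49440/7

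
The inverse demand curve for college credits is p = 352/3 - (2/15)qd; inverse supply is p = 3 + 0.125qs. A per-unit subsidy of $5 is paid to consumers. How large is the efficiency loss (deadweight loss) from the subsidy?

Deadweight loss = 1500/31

Pre-subsidy: 352/3 - (2/15)q = 3 + 0.125q gives q* = 13720/31 and p* = 1808/31.
With the rebate, buyers effectively pay pb = ps − 5, where ps is the price sellers receive.
On the curves, pb = 352/3 - (2/15)q and ps = 3 + 0.125q; the wedge ps − pb = 5 gives 3 + 0.125q − (352/3 - (2/15)q) = 5, so q' = 14320/31.
Then pb = 352/3 − (2/15)·(14320/31) = 1728/31 and ps = 3 + 0.125·(14320/31) = 1883/31.
The subsidy expands output by 14320/31 − 13720/31 = 600/31 past the efficient level; on those units the gap between marginal cost and willingness to pay runs from 0 up to 5.
DWL = ½ × 5 × 600/31 = 1500/31.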